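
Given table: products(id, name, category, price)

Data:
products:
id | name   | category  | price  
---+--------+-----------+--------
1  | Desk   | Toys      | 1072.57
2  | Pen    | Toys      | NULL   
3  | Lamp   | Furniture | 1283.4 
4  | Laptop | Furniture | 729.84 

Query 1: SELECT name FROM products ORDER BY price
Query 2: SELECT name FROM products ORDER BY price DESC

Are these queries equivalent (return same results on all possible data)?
No, not equivalent

Query 1 returns: [('Pen',), ('Laptop',), ('Desk',), ('Lamp',)]
Query 2 returns: [('Lamp',), ('Desk',), ('Laptop',), ('Pen',)]

Reason: ASC vs DESC gives opposite ordering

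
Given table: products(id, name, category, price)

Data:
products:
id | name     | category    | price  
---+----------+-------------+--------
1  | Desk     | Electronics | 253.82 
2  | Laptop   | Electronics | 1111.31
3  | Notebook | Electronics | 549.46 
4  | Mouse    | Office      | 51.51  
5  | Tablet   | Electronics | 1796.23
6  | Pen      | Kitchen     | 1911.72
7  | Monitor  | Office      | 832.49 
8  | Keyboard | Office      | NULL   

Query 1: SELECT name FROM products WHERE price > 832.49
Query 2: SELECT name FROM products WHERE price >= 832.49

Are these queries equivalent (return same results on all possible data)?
No, not equivalent

Query 1 returns: [('Laptop',), ('Tablet',), ('Pen',)]
Query 2 returns: [('Laptop',), ('Tablet',), ('Pen',), ('Monitor',)]

Reason: > vs >= gives different results when price = 832.49 exists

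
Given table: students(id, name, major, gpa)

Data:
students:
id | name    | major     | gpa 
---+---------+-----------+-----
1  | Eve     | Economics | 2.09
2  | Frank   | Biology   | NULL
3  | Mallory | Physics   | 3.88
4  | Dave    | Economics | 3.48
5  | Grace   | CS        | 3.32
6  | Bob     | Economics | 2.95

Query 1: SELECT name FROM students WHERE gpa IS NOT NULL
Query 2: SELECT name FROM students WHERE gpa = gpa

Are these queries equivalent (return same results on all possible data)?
Yes, equivalent

Both queries return: [('Bob',), ('Dave',), ('Eve',), ('Grace',), ('Mallory',)]

Reason: IS NOT NULL vs self-equality (both exclude NULLs)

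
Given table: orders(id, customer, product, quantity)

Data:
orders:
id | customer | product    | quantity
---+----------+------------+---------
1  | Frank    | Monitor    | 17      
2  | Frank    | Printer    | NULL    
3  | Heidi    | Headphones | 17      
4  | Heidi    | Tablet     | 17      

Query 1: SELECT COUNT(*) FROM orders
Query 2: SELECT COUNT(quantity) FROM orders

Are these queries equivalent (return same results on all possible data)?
No, not equivalent

Query 1 returns: [(4,)]
Query 2 returns: [(3,)]

Reason: COUNT(*) includes NULLs, COUNT(column) excludes them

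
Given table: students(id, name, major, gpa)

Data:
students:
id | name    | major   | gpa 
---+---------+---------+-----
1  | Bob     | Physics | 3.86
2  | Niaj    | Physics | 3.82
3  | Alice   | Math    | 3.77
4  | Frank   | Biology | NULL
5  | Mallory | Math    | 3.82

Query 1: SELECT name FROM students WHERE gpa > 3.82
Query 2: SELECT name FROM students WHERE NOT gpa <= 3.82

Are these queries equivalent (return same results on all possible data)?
Yes, equivalent

Both queries return: [('Bob',)]

Reason: Both filter gpa > 3.82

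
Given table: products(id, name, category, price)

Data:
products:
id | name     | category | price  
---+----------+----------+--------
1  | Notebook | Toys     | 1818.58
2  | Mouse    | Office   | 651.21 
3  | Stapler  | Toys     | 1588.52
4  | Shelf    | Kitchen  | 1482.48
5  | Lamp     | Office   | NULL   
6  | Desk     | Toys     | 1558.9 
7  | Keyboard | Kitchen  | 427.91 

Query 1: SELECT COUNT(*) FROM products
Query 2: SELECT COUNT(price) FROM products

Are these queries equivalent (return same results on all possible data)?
No, not equivalent

Query 1 returns: [(7,)]
Query 2 returns: [(6,)]

Reason: COUNT(*) includes NULLs, COUNT(column) excludes them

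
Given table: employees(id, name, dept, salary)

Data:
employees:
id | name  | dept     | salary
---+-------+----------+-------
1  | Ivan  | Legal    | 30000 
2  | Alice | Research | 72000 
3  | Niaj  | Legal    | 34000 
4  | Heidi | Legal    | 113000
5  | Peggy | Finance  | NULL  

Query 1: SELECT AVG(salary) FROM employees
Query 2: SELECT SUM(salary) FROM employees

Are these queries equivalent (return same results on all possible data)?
No, not equivalent

Query 1 returns: [(62250.0,)]
Query 2 returns: [(249000,)]

Reason: AVG vs SUM give different aggregate values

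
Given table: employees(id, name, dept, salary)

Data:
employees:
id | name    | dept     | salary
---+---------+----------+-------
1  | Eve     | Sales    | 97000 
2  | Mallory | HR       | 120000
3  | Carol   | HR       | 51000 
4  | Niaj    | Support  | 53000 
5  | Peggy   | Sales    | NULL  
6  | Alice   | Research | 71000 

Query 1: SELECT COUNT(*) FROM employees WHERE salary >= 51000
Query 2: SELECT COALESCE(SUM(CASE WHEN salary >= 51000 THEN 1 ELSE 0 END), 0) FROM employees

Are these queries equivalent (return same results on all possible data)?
Yes, equivalent

Both queries return: [(5,)]

Reason: COUNT with WHERE vs conditional SUM (COALESCE handles empty-table NULL)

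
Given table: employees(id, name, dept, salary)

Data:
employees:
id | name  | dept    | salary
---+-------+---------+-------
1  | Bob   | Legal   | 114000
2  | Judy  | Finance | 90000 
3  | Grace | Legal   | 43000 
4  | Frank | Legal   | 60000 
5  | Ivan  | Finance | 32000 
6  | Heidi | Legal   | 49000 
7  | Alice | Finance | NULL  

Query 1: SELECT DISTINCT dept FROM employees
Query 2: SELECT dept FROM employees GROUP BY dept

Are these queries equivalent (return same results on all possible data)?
Yes, equivalent

Both queries return: [('Finance',), ('Legal',)]

Reason: Both get unique depts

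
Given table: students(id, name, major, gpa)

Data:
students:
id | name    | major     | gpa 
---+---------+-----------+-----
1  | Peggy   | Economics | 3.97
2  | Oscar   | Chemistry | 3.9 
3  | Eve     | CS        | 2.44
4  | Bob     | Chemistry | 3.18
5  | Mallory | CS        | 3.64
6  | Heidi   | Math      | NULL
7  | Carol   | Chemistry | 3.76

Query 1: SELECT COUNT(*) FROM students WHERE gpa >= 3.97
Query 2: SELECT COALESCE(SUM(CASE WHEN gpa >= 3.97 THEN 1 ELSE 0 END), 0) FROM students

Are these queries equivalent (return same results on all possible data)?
Yes, equivalent

Both queries return: [(1,)]

Reason: COUNT with WHERE vs conditional SUM (COALESCE handles empty-table NULL)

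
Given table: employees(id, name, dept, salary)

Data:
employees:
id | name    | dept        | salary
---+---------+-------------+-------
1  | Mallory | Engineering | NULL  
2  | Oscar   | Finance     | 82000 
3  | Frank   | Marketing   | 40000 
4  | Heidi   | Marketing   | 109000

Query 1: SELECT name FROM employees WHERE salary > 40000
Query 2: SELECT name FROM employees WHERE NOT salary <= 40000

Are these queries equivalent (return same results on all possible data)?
Yes, equivalent

Both queries return: [('Heidi',), ('Oscar',)]

Reason: Both filter salary > 40000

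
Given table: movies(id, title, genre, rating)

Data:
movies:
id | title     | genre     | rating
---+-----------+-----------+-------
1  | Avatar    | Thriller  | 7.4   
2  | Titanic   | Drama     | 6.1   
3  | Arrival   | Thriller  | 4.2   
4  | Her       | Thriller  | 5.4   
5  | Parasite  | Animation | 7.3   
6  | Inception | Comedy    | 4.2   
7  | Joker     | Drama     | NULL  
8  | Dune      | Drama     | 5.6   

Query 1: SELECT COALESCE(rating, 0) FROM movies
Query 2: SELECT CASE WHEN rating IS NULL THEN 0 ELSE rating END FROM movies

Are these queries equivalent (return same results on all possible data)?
Yes, equivalent

Both queries return: [(0,), (4.2,), (4.2,), (5.4,), (5.6,), (6.1,), (7.3,), (7.4,)]

Reason: COALESCE vs CASE for NULL handling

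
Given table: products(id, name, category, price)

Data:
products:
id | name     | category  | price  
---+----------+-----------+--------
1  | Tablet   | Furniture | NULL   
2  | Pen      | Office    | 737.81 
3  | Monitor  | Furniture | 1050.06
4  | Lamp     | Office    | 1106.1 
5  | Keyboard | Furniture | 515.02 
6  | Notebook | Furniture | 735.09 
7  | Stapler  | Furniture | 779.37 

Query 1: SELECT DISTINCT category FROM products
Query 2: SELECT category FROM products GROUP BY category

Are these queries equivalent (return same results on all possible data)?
Yes, equivalent

Both queries return: [('Furniture',), ('Office',)]

Reason: Both get unique categorys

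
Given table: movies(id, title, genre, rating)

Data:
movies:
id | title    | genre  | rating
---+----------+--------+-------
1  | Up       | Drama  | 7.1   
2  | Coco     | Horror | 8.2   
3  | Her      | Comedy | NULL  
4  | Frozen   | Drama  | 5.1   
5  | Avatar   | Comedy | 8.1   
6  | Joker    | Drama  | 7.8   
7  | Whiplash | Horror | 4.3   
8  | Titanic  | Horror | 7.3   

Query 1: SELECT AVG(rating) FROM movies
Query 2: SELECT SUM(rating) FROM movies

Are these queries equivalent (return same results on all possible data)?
No, not equivalent

Query 1 returns: [(6.8428571428571425,)]
Query 2 returns: [(47.9,)]

Reason: AVG vs SUM give different aggregate values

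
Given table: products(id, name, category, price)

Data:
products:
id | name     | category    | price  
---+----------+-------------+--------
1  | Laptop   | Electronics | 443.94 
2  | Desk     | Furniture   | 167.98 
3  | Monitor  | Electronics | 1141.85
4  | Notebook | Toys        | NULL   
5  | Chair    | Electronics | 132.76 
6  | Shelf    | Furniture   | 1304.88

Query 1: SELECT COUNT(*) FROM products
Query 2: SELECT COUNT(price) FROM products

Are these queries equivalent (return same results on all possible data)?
No, not equivalent

Query 1 returns: [(6,)]
Query 2 returns: [(5,)]

Reason: COUNT(*) includes NULLs, COUNT(column) excludes them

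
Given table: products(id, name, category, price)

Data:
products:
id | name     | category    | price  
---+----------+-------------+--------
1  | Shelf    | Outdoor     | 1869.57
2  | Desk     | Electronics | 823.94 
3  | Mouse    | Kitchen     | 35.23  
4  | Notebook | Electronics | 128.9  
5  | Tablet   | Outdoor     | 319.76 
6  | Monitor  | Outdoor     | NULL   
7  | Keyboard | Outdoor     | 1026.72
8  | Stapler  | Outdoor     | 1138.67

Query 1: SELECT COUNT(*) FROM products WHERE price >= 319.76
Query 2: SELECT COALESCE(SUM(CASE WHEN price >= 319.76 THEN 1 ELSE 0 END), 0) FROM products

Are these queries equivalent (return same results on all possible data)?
Yes, equivalent

Both queries return: [(5,)]

Reason: COUNT with WHERE vs conditional SUM (COALESCE handles empty-table NULL)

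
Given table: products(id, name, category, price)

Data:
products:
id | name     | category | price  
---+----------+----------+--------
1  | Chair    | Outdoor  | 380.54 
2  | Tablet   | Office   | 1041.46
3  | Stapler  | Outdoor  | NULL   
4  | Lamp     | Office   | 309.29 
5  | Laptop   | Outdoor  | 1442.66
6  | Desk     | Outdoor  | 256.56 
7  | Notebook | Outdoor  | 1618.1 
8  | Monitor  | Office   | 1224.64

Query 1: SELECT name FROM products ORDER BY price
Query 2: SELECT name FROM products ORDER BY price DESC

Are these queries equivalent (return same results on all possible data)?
No, not equivalent

Query 1 returns: [('Stapler',), ('Desk',), ('Lamp',), ('Chair',), ('Tablet',), ('Monitor',), ('Laptop',), ('Notebook',)]
Query 2 returns: [('Notebook',), ('Laptop',), ('Monitor',), ('Tablet',), ('Chair',), ('Lamp',), ('Desk',), ('Stapler',)]

Reason: ASC vs DESC gives opposite ordering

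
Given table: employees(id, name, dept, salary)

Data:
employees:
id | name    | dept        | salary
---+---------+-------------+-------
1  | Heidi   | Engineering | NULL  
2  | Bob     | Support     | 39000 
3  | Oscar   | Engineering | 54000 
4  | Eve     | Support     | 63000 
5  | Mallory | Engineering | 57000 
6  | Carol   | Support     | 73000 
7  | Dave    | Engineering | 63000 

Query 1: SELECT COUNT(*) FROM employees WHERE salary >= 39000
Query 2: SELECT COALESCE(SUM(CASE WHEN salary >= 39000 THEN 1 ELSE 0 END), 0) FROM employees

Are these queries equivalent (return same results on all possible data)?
Yes, equivalent

Both queries return: [(6,)]

Reason: COUNT with WHERE vs conditional SUM (COALESCE handles empty-table NULL)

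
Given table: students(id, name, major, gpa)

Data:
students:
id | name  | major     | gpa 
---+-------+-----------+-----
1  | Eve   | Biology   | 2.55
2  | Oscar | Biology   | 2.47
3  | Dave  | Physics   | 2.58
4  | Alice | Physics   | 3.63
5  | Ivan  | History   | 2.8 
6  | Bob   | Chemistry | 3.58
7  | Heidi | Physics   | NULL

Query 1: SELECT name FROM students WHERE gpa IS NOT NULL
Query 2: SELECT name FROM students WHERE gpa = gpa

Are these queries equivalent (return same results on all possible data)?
Yes, equivalent

Both queries return: [('Alice',), ('Bob',), ('Dave',), ('Eve',), ('Ivan',), ('Oscar',)]

Reason: IS NOT NULL vs self-equality (both exclude NULLs)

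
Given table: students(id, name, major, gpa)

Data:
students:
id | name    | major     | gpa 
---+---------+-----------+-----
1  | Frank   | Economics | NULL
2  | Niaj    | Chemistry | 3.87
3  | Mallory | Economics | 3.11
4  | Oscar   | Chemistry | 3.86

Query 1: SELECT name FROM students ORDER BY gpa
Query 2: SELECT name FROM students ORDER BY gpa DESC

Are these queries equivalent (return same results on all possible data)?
No, not equivalent

Query 1 returns: [('Frank',), ('Mallory',), ('Oscar',), ('Niaj',)]
Query 2 returns: [('Niaj',), ('Oscar',), ('Mallory',), ('Frank',)]

Reason: ASC vs DESC gives opposite ordering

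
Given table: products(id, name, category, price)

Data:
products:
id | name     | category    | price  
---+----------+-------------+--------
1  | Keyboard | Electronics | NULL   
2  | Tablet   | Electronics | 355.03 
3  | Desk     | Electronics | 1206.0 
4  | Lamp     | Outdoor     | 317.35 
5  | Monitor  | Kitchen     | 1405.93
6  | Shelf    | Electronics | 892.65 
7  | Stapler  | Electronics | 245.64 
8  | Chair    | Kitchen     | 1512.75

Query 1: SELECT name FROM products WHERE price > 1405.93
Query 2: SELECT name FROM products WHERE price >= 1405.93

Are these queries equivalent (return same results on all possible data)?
No, not equivalent

Query 1 returns: [('Chair',)]
Query 2 returns: [('Monitor',), ('Chair',)]

Reason: > vs >= gives different results when price = 1405.93 exists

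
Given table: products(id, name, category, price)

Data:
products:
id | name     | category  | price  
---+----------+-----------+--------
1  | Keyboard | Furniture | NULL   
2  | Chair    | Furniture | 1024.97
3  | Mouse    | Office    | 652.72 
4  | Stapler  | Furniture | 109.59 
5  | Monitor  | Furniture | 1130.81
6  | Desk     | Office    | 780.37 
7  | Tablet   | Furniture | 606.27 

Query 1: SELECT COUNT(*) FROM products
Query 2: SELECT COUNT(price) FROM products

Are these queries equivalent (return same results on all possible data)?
No, not equivalent

Query 1 returns: [(7,)]
Query 2 returns: [(6,)]

Reason: COUNT(*) includes NULLs, COUNT(column) excludes them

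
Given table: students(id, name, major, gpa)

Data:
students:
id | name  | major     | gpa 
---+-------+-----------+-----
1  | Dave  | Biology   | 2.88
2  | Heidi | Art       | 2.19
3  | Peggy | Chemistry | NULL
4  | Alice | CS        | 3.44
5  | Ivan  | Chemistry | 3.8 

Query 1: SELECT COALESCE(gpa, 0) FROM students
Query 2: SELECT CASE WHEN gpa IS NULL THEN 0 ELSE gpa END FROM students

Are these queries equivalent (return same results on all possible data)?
Yes, equivalent

Both queries return: [(0,), (2.19,), (2.88,), (3.44,), (3.8,)]

Reason: COALESCE vs CASE for NULL handling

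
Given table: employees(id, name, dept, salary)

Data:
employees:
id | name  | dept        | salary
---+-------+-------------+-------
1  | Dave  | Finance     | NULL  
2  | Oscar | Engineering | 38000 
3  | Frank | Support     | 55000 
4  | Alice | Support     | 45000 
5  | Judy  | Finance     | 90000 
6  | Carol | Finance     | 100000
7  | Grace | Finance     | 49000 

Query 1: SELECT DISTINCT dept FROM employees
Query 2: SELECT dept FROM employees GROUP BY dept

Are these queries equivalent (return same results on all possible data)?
Yes, equivalent

Both queries return: [('Engineering',), ('Finance',), ('Support',)]

Reason: Both get unique depts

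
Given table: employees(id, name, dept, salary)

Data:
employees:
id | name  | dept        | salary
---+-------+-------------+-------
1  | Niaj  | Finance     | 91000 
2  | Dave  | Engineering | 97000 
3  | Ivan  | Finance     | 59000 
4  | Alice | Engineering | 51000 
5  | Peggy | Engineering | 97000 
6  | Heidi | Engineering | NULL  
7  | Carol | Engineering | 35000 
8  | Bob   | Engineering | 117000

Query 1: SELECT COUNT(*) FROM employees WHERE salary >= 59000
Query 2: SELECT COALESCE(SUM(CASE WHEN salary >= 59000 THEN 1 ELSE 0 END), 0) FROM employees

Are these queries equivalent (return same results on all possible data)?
Yes, equivalent

Both queries return: [(5,)]

Reason: COUNT with WHERE vs conditional SUM (COALESCE handles empty-table NULL)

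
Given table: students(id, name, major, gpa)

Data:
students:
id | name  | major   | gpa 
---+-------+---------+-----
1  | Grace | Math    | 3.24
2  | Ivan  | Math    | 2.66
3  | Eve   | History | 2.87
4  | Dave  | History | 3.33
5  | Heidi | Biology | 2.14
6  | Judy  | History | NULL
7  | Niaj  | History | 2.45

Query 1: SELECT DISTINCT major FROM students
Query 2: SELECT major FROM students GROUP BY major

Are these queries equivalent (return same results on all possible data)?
Yes, equivalent

Both queries return: [('Biology',), ('History',), ('Math',)]

Reason: Both get unique majors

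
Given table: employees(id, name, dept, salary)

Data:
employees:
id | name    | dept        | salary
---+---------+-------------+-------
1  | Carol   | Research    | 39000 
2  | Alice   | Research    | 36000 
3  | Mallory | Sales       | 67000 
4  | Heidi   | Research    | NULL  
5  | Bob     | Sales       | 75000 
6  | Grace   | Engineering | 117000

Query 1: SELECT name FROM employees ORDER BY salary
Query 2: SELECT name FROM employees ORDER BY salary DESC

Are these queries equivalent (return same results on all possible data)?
No, not equivalent

Query 1 returns: [('Heidi',), ('Alice',), ('Carol',), ('Mallory',), ('Bob',), ('Grace',)]
Query 2 returns: [('Grace',), ('Bob',), ('Mallory',), ('Carol',), ('Alice',), ('Heidi',)]

Reason: ASC vs DESC gives opposite ordering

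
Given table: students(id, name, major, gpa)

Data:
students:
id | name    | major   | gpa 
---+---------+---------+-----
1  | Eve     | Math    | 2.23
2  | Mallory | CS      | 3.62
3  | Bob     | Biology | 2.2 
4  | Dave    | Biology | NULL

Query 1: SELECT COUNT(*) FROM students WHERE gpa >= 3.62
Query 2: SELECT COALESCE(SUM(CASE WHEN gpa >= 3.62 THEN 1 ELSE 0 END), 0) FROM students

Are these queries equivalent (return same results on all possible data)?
Yes, equivalent

Both queries return: [(1,)]

Reason: COUNT with WHERE vs conditional SUM (COALESCE handles empty-table NULL)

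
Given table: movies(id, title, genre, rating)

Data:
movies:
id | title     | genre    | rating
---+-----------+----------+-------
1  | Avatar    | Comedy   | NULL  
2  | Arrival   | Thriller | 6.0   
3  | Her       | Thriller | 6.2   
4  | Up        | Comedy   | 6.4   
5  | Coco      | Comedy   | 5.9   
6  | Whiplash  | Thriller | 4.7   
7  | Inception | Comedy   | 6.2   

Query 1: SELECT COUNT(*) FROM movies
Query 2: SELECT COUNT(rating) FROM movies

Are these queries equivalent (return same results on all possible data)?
No, not equivalent

Query 1 returns: [(7,)]
Query 2 returns: [(6,)]

Reason: COUNT(*) includes NULLs, COUNT(column) excludes them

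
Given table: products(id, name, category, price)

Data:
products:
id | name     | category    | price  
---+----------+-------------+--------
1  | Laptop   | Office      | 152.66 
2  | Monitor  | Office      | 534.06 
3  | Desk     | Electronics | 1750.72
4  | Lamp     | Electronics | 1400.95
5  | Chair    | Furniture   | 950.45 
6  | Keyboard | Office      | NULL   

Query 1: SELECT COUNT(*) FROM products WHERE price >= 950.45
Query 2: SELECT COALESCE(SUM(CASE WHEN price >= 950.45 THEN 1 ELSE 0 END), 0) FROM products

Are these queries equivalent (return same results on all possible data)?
Yes, equivalent

Both queries return: [(3,)]

Reason: COUNT with WHERE vs conditional SUM (COALESCE handles empty-table NULL)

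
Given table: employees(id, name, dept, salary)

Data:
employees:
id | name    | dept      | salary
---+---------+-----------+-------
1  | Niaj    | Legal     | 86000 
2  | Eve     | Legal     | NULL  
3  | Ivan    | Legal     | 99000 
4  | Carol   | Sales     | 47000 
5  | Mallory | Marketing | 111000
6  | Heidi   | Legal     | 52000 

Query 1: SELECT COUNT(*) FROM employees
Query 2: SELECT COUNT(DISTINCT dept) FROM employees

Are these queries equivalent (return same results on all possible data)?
No, not equivalent

Query 1 returns: [(6,)]
Query 2 returns: [(3,)]

Reason: COUNT(*) counts rows, COUNT(DISTINCT dept) counts unique depts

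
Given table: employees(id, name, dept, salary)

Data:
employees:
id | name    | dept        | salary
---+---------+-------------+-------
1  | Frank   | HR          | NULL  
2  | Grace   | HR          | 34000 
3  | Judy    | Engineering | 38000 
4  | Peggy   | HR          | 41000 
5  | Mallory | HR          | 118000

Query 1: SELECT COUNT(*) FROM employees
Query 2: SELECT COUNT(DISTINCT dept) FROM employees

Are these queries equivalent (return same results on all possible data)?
No, not equivalent

Query 1 returns: [(5,)]
Query 2 returns: [(2,)]

Reason: COUNT(*) counts rows, COUNT(DISTINCT dept) counts unique depts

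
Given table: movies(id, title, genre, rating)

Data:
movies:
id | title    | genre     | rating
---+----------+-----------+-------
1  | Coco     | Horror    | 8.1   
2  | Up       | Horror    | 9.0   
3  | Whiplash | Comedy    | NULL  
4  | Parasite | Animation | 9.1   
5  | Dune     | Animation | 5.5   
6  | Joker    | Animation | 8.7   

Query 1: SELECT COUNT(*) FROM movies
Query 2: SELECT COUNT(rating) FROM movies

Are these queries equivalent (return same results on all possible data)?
No, not equivalent

Query 1 returns: [(6,)]
Query 2 returns: [(5,)]

Reason: COUNT(*) includes NULLs, COUNT(column) excludes them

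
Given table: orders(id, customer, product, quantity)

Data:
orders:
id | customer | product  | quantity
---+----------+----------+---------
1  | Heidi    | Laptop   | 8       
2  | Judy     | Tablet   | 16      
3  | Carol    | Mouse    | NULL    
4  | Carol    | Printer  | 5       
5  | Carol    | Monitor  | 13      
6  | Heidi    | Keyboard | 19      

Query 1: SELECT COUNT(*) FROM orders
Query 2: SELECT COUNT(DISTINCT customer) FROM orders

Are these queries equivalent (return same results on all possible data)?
No, not equivalent

Query 1 returns: [(6,)]
Query 2 returns: [(3,)]

Reason: COUNT(*) counts rows, COUNT(DISTINCT customer) counts unique customers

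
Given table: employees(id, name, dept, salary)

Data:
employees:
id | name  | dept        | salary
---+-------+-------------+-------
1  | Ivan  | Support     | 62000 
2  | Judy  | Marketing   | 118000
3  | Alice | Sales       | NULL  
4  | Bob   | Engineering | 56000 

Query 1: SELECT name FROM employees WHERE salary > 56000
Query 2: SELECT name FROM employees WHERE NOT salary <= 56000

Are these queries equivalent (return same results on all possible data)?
Yes, equivalent

Both queries return: [('Ivan',), ('Judy',)]

Reason: Both filter salary > 56000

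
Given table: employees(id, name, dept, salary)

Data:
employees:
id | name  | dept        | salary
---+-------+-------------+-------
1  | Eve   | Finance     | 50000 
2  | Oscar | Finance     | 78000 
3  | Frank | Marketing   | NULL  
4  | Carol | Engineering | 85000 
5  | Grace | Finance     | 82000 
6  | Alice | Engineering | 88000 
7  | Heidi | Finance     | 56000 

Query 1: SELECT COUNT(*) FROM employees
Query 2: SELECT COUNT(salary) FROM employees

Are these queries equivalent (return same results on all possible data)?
No, not equivalent

Query 1 returns: [(7,)]
Query 2 returns: [(6,)]

Reason: COUNT(*) includes NULLs, COUNT(column) excludes them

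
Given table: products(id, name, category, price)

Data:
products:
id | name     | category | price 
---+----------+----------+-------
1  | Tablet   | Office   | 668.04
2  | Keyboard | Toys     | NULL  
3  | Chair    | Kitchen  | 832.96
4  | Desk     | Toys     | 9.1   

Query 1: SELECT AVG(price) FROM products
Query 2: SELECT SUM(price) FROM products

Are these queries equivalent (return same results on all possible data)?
No, not equivalent

Query 1 returns: [(503.3666666666666,)]
Query 2 returns: [(1510.1,)]

Reason: AVG vs SUM give different aggregate values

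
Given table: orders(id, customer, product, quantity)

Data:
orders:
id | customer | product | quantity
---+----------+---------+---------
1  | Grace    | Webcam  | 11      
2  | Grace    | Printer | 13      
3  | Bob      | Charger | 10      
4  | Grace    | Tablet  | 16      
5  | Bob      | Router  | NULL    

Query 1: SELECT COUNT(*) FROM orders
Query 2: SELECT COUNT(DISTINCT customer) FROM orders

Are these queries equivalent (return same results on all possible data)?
No, not equivalent

Query 1 returns: [(5,)]
Query 2 returns: [(2,)]

Reason: COUNT(*) counts rows, COUNT(DISTINCT customer) counts unique customers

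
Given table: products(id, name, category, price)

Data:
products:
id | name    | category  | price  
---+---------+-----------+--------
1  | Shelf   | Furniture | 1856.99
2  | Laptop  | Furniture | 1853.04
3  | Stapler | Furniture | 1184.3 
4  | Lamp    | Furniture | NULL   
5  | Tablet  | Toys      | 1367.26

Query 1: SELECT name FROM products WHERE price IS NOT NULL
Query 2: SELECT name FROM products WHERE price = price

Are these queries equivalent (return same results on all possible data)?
Yes, equivalent

Both queries return: [('Laptop',), ('Shelf',), ('Stapler',), ('Tablet',)]

Reason: IS NOT NULL vs self-equality (both exclude NULLs)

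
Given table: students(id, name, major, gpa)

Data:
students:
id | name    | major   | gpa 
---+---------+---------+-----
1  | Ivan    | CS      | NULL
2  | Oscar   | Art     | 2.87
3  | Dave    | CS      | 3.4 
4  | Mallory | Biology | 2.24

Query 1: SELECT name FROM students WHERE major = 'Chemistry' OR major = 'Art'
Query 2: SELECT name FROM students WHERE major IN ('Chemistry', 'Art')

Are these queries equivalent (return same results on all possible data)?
Yes, equivalent

Both queries return: [('Oscar',)]

Reason: OR vs IN are equivalent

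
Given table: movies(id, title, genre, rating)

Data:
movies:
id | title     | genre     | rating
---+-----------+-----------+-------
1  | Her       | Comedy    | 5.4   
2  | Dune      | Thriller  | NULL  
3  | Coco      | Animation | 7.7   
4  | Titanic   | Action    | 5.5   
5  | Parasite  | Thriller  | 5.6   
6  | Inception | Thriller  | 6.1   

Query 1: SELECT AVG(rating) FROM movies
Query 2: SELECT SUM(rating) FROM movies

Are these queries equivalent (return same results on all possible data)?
No, not equivalent

Query 1 returns: [(6.0600000000000005,)]
Query 2 returns: [(30.3,)]

Reason: AVG vs SUM give different aggregate values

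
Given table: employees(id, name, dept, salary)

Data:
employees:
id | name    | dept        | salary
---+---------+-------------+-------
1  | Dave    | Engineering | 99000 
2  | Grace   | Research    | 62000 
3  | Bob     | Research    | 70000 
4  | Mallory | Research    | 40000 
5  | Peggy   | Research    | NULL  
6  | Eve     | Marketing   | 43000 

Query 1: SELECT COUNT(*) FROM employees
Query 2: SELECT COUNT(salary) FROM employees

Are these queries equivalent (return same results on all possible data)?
No, not equivalent

Query 1 returns: [(6,)]
Query 2 returns: [(5,)]

Reason: COUNT(*) includes NULLs, COUNT(column) excludes them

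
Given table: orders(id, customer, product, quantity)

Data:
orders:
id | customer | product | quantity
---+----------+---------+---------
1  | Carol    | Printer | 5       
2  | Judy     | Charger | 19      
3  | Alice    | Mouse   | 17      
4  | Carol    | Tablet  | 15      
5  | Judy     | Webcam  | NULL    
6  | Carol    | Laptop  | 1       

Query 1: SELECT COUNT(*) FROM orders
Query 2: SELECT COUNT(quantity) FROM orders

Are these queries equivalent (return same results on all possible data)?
No, not equivalent

Query 1 returns: [(6,)]
Query 2 returns: [(5,)]

Reason: COUNT(*) includes NULLs, COUNT(column) excludes them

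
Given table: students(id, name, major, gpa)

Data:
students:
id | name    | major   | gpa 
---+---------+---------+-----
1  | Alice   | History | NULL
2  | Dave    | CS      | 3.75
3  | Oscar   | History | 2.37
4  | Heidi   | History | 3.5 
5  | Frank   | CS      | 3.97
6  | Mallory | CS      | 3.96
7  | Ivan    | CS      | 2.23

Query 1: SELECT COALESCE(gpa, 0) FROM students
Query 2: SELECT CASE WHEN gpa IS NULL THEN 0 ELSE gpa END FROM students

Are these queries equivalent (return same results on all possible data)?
Yes, equivalent

Both queries return: [(0,), (2.23,), (2.37,), (3.5,), (3.75,), (3.96,), (3.97,)]

Reason: COALESCE vs CASE for NULL handling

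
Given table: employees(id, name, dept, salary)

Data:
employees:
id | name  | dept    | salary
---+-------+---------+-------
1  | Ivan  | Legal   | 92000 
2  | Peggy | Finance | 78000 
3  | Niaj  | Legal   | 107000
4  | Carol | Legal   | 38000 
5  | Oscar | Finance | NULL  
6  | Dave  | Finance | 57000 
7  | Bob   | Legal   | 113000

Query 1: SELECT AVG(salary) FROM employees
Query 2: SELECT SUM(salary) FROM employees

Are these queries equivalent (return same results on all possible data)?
No, not equivalent

Query 1 returns: [(80833.33333333333,)]
Query 2 returns: [(485000,)]

Reason: AVG vs SUM give different aggregate values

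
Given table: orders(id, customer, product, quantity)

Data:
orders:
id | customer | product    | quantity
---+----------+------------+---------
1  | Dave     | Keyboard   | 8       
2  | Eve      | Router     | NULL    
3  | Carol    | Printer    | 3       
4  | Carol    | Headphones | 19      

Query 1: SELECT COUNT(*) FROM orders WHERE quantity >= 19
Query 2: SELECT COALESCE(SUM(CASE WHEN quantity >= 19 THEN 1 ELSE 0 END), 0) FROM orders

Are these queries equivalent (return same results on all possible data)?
Yes, equivalent

Both queries return: [(1,)]

Reason: COUNT with WHERE vs conditional SUM (COALESCE handles empty-table NULL)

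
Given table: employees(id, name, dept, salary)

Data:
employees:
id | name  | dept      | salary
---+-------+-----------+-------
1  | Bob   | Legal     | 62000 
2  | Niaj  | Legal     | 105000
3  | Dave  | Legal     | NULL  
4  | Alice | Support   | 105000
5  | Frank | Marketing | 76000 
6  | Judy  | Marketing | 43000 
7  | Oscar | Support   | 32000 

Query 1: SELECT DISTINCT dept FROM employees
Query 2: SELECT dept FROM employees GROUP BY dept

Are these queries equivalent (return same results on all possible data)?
Yes, equivalent

Both queries return: [('Legal',), ('Marketing',), ('Support',)]

Reason: Both get unique depts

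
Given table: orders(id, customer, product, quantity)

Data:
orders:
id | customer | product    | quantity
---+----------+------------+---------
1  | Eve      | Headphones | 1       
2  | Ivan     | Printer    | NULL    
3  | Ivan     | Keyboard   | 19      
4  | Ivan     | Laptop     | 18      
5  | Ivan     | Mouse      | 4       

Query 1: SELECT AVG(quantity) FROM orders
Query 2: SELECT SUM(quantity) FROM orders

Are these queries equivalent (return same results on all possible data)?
No, not equivalent

Query 1 returns: [(10.5,)]
Query 2 returns: [(42,)]

Reason: AVG vs SUM give different aggregate values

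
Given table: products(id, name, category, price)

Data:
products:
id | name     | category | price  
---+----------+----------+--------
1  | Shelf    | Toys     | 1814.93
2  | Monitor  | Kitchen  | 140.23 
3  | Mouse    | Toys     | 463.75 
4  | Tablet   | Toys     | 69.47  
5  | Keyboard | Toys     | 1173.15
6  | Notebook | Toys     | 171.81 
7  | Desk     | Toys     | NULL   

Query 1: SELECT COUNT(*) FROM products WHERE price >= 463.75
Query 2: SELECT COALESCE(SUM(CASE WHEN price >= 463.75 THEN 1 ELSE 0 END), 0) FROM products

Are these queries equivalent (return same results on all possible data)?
Yes, equivalent

Both queries return: [(3,)]

Reason: COUNT with WHERE vs conditional SUM (COALESCE handles empty-table NULL)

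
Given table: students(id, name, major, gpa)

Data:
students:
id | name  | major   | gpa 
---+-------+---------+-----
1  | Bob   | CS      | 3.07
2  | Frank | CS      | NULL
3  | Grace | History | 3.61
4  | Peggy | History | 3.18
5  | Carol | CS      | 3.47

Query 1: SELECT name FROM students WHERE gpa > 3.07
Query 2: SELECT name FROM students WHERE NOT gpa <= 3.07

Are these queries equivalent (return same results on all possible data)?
Yes, equivalent

Both queries return: [('Carol',), ('Grace',), ('Peggy',)]

Reason: Both filter gpa > 3.07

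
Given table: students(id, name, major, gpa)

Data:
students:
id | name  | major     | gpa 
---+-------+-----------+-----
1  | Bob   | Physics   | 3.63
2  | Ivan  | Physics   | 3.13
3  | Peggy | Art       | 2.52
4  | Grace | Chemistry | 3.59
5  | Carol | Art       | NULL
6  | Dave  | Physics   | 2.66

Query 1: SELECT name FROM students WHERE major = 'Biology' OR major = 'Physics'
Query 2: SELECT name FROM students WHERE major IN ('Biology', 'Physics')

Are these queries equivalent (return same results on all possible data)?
Yes, equivalent

Both queries return: [('Bob',), ('Dave',), ('Ivan',)]

Reason: OR vs IN are equivalent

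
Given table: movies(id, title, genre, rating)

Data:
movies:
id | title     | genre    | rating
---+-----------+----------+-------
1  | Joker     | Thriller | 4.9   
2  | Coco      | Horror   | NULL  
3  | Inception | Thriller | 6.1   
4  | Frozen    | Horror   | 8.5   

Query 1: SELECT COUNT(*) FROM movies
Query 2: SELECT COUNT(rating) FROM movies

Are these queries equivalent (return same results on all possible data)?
No, not equivalent

Query 1 returns: [(4,)]
Query 2 returns: [(3,)]

Reason: COUNT(*) includes NULLs, COUNT(column) excludes them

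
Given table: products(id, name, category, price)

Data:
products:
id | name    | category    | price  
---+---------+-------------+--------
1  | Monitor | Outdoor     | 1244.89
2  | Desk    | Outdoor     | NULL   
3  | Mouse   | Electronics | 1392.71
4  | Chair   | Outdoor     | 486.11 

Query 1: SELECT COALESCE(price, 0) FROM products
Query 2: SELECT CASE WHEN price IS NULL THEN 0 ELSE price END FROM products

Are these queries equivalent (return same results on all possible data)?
Yes, equivalent

Both queries return: [(0,), (486.11,), (1244.89,), (1392.71,)]

Reason: COALESCE vs CASE for NULL handling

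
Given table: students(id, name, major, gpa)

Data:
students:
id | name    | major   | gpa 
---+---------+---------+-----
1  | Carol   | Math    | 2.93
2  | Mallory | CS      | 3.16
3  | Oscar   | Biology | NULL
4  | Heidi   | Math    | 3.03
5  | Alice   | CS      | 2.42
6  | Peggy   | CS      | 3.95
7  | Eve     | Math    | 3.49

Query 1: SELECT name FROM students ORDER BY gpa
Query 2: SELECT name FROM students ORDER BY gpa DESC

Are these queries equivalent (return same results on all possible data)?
No, not equivalent

Query 1 returns: [('Oscar',), ('Alice',), ('Carol',), ('Heidi',), ('Mallory',), ('Eve',), ('Peggy',)]
Query 2 returns: [('Peggy',), ('Eve',), ('Mallory',), ('Heidi',), ('Carol',), ('Alice',), ('Oscar',)]

Reason: ASC vs DESC gives opposite ordering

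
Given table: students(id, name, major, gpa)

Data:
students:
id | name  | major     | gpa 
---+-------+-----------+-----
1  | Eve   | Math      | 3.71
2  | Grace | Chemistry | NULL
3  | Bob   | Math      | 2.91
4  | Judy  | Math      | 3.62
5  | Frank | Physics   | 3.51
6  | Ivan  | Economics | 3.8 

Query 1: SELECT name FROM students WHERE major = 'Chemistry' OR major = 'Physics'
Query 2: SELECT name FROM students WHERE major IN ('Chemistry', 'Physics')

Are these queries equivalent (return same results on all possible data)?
Yes, equivalent

Both queries return: [('Frank',), ('Grace',)]

Reason: OR vs IN are equivalent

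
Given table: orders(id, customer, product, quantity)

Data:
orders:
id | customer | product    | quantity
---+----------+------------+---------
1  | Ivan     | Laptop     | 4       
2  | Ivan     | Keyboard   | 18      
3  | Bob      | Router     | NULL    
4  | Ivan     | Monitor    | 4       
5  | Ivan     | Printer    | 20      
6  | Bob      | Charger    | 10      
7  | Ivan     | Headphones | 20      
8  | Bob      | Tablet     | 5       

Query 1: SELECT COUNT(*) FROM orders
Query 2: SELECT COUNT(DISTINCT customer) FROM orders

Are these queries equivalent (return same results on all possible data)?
No, not equivalent

Query 1 returns: [(8,)]
Query 2 returns: [(2,)]

Reason: COUNT(*) counts rows, COUNT(DISTINCT customer) counts unique customers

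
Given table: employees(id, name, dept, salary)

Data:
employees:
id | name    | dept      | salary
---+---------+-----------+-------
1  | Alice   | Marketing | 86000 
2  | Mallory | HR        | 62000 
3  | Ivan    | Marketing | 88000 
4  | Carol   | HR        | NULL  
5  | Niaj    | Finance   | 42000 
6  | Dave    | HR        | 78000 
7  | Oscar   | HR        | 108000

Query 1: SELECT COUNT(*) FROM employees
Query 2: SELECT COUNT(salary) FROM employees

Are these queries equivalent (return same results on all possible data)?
No, not equivalent

Query 1 returns: [(7,)]
Query 2 returns: [(6,)]

Reason: COUNT(*) includes NULLs, COUNT(column) excludes them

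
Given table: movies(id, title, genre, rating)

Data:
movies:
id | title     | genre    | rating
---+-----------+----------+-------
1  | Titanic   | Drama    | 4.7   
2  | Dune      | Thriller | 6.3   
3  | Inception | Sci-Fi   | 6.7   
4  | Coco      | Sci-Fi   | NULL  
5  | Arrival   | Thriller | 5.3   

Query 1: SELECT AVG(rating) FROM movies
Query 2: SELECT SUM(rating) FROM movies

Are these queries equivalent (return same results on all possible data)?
No, not equivalent

Query 1 returns: [(5.75,)]
Query 2 returns: [(23.0,)]

Reason: AVG vs SUM give different aggregate values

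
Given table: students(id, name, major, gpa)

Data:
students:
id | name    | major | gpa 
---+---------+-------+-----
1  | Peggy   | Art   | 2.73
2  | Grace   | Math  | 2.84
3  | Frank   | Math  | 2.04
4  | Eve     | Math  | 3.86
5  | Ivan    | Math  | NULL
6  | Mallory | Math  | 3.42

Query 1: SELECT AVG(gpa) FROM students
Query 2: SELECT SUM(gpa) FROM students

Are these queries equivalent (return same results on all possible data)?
No, not equivalent

Query 1 returns: [(2.978,)]
Query 2 returns: [(14.89,)]

Reason: AVG vs SUM give different aggregate values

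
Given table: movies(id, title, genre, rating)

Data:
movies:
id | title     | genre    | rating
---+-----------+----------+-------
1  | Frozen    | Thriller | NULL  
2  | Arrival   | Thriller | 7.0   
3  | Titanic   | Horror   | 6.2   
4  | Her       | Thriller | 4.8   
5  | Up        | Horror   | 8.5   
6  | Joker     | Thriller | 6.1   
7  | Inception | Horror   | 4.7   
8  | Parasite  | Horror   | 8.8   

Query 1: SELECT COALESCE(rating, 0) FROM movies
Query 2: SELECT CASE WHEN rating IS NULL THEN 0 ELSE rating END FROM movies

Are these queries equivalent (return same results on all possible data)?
Yes, equivalent

Both queries return: [(0,), (4.7,), (4.8,), (6.1,), (6.2,), (7.0,), (8.5,), (8.8,)]

Reason: COALESCE vs CASE for NULL handling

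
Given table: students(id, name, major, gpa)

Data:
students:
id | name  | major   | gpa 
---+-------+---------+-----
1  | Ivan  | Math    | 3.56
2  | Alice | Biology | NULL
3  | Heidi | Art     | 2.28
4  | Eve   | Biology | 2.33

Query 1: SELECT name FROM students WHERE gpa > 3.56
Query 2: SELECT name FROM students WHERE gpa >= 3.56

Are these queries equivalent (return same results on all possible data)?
No, not equivalent

Query 1 returns: []
Query 2 returns: [('Ivan',)]

Reason: > vs >= gives different results when gpa = 3.56 exists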